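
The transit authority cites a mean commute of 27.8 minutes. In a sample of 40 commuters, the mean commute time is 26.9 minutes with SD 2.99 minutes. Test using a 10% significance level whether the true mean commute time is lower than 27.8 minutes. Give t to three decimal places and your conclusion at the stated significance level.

t = -1.904; reject H0

H0: μ = 27.8; H1: μ < 27.8 (one-sample t-test, left-tailed).
t = (x̄ − μ₀)/(s/√n) = (26.9 − 27.8)/(2.99/√40) = -1.904
df = n − 1 = 39
p-value = P(T ≤ -1.904) ≈ 0.032
Since p ≈ 0.032 < α = 0.1, reject H0; the data support H1.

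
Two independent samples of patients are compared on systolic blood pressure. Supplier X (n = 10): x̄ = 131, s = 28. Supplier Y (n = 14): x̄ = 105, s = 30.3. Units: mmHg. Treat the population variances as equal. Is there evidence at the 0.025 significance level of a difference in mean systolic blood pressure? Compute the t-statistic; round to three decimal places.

Let group 1 = supplier X, group 2 = supplier Y. H0: μ_1 = μ_2; H1: μ_1 ≠ μ_2 (two-sample pooled-variance t-test, two-sided).
s_p² = [(10−1)·28² + (14−1)·30.3²]/(10+14−2) = 863.235
t = (131 − 105)/√[863.235·(1/10 + 1/14)] = 2.137
df = n₁ + n₂ − 2 = 22
Two-sided p-value ≈ 0.044
Since p ≈ 0.044 > α = 0.025, fail to reject H0; the data do not provide sufficient evidence against H0.

2.137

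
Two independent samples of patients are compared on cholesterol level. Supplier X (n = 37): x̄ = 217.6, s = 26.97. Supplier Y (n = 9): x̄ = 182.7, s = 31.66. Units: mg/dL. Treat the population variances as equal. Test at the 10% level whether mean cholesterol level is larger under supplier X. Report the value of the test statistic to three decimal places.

3.368

Let group 1 = supplier X, group 2 = supplier Y. H0: μ_1 = μ_2; H1: μ_1 > μ_2 (two-sample pooled-variance t-test, right-tailed).
s_p² = [(37−1)·26.97² + (9−1)·31.66²]/(37+9−2) = 777.376
t = (217.6 − 182.7)/√[777.376·(1/37 + 1/9)] = 3.368
df = n₁ + n₂ − 2 = 44
p-value = P(T ≥ 3.368) ≈ 0.001
Since p ≈ 0.001 < α = 0.1, reject H0; the data support H1.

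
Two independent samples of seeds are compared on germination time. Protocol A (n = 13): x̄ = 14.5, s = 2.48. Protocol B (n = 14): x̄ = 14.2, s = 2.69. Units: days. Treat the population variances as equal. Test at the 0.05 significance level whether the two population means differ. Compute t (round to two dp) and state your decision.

Let group 1 = protocol A, group 2 = protocol B. H0: μ_1 = μ_2; H1: μ_1 ≠ μ_2 (two-sample pooled-variance t-test, two-sided).
s_p² = [(13−1)·2.48² + (14−1)·2.69²]/(13+14−2) = 6.71496
t = (14.5 − 14.2)/√[6.71496·(1/13 + 1/14)] = 0.30
df = n₁ + n₂ − 2 = 25
Two-sided p-value ≈ 0.766
Since p ≈ 0.766 > α = 0.05, fail to reject H0; the data do not provide sufficient evidence against H0.

t = 0.30; fail to reject H0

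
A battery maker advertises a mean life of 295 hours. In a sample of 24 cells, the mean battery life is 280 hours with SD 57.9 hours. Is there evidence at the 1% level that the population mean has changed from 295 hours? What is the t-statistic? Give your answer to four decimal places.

H0: μ = 295; H1: μ ≠ 295 (one-sample t-test, two-sided).
t = (x̄ − μ₀)/(s/√n) = (280 − 295)/(57.9/√24) = -1.2692
df = n − 1 = 23
Two-sided p-value ≈ 0.2171
Since p ≈ 0.2171 > α = 0.01, fail to reject H0; the evidence is not statistically significant.

-1.2692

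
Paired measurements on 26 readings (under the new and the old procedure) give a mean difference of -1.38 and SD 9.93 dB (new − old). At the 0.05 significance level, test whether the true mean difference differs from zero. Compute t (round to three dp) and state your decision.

H0: μ_d = 0; H1: μ_d ≠ 0 (paired t-test on the differences, two-sided).
t = d̄/(s_d/√n) = -1.38/(9.93/√26) = -0.709
df = n − 1 = 25
Two-sided p-value ≈ 0.485
Since p ≈ 0.485 > α = 0.05, fail to reject H0; the data do not provide sufficient evidence against H0.

t = -0.709; fail to reject H0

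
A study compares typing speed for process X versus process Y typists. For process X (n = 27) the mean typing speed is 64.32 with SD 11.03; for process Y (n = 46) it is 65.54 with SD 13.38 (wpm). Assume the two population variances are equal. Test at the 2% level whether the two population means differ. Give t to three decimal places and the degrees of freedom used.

t = -0.400, df = 71

Let group 1 = process X, group 2 = process Y. H0: μ_1 = μ_2; H1: μ_1 ≠ μ_2 (two-sample pooled-variance t-test, two-sided).
s_p² = [(27−1)·11.03² + (46−1)·13.38²]/(27+46−2) = 158.018
t = (64.32 − 65.54)/√[158.018·(1/27 + 1/46)] = -0.400
df = n₁ + n₂ − 2 = 71
Two-sided p-value ≈ 0.690
Since p ≈ 0.690 > α = 0.02, fail to reject H0; the data do not provide sufficient evidence against H0.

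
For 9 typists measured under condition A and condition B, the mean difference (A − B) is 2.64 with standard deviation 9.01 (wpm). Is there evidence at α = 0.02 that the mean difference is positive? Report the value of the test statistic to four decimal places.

H0: μ_d = 0; H1: μ_d > 0 (paired t-test on the differences, right-tailed).
t = d̄/(s_d/√n) = 2.64/(9.01/√9) = 0.8790
df = n − 1 = 8
p-value = P(T ≥ 0.8790) ≈ 0.203
Since p ≈ 0.203 > α = 0.02, fail to reject H0; the data do not provide sufficient evidence against H0.

0.8790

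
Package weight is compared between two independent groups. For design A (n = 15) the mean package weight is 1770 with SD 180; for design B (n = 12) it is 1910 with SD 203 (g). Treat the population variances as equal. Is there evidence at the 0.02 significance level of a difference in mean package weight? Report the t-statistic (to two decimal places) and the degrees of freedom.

Let group 1 = design A, group 2 = design B. H0: μ_1 = μ_2; H1: μ_1 ≠ μ_2 (two-sample pooled-variance t-test, two-sided).
s_p² = [(15−1)·180² + (12−1)·203²]/(15+12−2) = 36276
t = (1770 − 1910)/√[36276·(1/15 + 1/12)] = -1.90
df = n₁ + n₂ − 2 = 25
Two-sided p-value ≈ 0.069
Since p ≈ 0.069 > α = 0.02, fail to reject H0; the data do not provide sufficient evidence against H0.

t = -1.90, df = 25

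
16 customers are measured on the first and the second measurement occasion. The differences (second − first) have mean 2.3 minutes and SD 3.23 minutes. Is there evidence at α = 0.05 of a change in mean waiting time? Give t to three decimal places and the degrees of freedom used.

H0: μ_d = 0; H1: μ_d ≠ 0 (paired t-test on the differences, two-sided).
t = d̄/(s_d/√n) = 2.3/(3.23/√16) = 2.848
df = n − 1 = 15
Two-sided p-value ≈ 0.012
Since p ≈ 0.012 < α = 0.05, reject H0; the data support H1.

t = 2.848, df = 15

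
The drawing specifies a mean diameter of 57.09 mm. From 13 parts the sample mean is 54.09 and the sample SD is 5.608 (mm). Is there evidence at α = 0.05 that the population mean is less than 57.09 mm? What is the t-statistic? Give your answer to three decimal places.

H0: μ = 57.09; H1: μ < 57.09 (one-sample t-test, left-tailed).
t = (x̄ − μ₀)/(s/√n) = (54.09 − 57.09)/(5.608/√13) = -1.929
df = n − 1 = 12
p-value = P(T ≤ -1.929) ≈ 0.039
Since p ≈ 0.039 < α = 0.05, reject H0; the evidence is statistically significant.

-1.929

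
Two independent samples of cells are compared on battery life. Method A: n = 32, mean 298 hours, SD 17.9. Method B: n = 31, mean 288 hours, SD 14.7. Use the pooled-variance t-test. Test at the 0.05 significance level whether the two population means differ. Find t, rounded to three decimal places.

Let group 1 = method A, group 2 = method B. H0: μ_1 = μ_2; H1: μ_1 ≠ μ_2 (two-sample pooled-variance t-test, two-sided).
s_p² = [(32−1)·17.9² + (31−1)·14.7²]/(32+31−2) = 269.105
t = (298 − 288)/√[269.105·(1/32 + 1/31)] = 2.419
df = n₁ + n₂ − 2 = 61
Two-sided p-value ≈ 0.0186
Since p ≈ 0.0186 < α = 0.05, reject H0; the evidence is statistically significant.

2.419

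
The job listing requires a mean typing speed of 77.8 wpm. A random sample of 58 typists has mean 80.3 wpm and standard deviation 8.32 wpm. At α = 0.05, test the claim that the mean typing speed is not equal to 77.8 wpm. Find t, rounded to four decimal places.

2.2884

H0: μ = 77.8; H1: μ ≠ 77.8 (one-sample t-test, two-sided).
t = (x̄ − μ₀)/(s/√n) = (80.3 − 77.8)/(8.32/√58) = 2.2884
df = n − 1 = 57
Two-sided p-value ≈ 0.0258
Since p ≈ 0.0258 < α = 0.05, reject H0; the data support H1.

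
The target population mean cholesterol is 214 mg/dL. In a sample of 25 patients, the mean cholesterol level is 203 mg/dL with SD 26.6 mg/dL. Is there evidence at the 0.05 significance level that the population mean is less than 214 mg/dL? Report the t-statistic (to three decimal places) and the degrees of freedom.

H0: μ = 214; H1: μ < 214 (one-sample t-test, left-tailed).
t = (x̄ − μ₀)/(s/√n) = (203 − 214)/(26.6/√25) = -2.068
df = n − 1 = 24
p-value = P(T ≤ -2.068) ≈ 0.025
Since p ≈ 0.025 < α = 0.05, reject H0; the evidence is statistically significant.

t = -2.068, df = 24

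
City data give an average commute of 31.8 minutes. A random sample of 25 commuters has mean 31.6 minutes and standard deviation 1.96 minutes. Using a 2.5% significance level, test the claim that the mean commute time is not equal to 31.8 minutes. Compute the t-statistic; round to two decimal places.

-0.51

H0: μ = 31.8; H1: μ ≠ 31.8 (one-sample t-test, two-sided).
t = (x̄ − μ₀)/(s/√n) = (31.6 − 31.8)/(1.96/√25) = -0.51
df = n − 1 = 24
Two-sided p-value ≈ 0.6146
Since p ≈ 0.6146 > α = 0.025, fail to reject H0; the data do not provide sufficient evidence against H0.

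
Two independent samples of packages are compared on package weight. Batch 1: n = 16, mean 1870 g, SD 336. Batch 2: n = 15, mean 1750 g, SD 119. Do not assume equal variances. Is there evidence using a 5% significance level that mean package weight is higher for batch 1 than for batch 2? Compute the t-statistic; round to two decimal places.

1.34

Let group 1 = batch 1, group 2 = batch 2. H0: μ_1 = μ_2; H1: μ_1 > μ_2 (Welch's two-sample t-test, right-tailed).
t = (x̄_1 − x̄_2)/√(s_1²/n_1 + s_2²/n_2) = (1870 − 1750)/√(336²/16 + 119²/15) = 1.34
Welch–Satterthwaite df ≈ 18.92
p-value = P(T ≥ 1.34) ≈ 0.098
Since p ≈ 0.098 > α = 0.05, fail to reject H0; the data do not provide sufficient evidence against H0.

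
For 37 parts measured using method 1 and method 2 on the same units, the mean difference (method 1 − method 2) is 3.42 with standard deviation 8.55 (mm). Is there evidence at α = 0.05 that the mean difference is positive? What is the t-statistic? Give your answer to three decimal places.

H0: μ_d = 0; H1: μ_d > 0 (paired t-test on the differences, right-tailed).
t = d̄/(s_d/√n) = 3.42/(8.55/√37) = 2.433
df = n − 1 = 36
p-value = P(T ≥ 2.433) ≈ 0.0100
Since p ≈ 0.0100 < α = 0.05, reject H0; the data support H1.

2.433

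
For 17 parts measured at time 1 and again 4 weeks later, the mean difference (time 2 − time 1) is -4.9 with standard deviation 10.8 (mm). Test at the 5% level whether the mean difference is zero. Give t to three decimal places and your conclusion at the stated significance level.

t = -1.871; fail to reject H0

H0: μ_d = 0; H1: μ_d ≠ 0 (paired t-test on the differences, two-sided).
t = d̄/(s_d/√n) = -4.9/(10.8/√17) = -1.871
df = n − 1 = 16
Two-sided p-value ≈ 0.080
Since p ≈ 0.080 > α = 0.05, fail to reject H0; the data do not provide sufficient evidence against H0.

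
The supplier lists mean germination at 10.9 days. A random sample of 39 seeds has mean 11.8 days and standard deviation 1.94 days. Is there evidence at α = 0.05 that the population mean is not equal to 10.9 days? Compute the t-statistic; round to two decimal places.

H0: μ = 10.9; H1: μ ≠ 10.9 (one-sample t-test, two-sided).
t = (x̄ − μ₀)/(s/√n) = (11.8 − 10.9)/(1.94/√39) = 2.90
df = n − 1 = 38
Two-sided p-value ≈ 0.006
Since p ≈ 0.006 < α = 0.05, reject H0; the evidence is statistically significant.

2.90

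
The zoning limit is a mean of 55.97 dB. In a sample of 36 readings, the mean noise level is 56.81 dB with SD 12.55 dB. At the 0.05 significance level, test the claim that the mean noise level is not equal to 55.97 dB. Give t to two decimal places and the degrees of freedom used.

t = 0.40, df = 35

H0: μ = 55.97; H1: μ ≠ 55.97 (one-sample t-test, two-sided).
t = (x̄ − μ₀)/(s/√n) = (56.81 − 55.97)/(12.55/√36) = 0.40
df = n − 1 = 35
Two-sided p-value ≈ 0.6904
Since p ≈ 0.6904 > α = 0.05, fail to reject H0; the data do not provide sufficient evidence against H0.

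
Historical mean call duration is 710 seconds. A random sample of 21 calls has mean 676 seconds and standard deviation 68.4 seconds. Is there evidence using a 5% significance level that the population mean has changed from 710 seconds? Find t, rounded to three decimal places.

-2.278

H0: μ = 710; H1: μ ≠ 710 (one-sample t-test, two-sided).
t = (x̄ − μ₀)/(s/√n) = (676 − 710)/(68.4/√21) = -2.278
df = n − 1 = 20
Two-sided p-value ≈ 0.0339
Since p ≈ 0.0339 < α = 0.05, reject H0; the data support H1.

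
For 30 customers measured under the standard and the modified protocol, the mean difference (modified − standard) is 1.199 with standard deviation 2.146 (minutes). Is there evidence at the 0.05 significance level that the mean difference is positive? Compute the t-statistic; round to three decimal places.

3.060

H0: μ_d = 0; H1: μ_d > 0 (paired t-test on the differences, right-tailed).
t = d̄/(s_d/√n) = 1.199/(2.146/√30) = 3.060
df = n − 1 = 29
p-value = P(T ≥ 3.060) ≈ 0.002
Since p ≈ 0.002 < α = 0.05, reject H0; the data support H1.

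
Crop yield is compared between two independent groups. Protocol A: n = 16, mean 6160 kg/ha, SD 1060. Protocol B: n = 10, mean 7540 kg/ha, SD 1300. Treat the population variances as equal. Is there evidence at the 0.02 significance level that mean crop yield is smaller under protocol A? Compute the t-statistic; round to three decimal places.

-2.962

Let group 1 = protocol A, group 2 = protocol B. H0: μ_1 = μ_2; H1: μ_1 < μ_2 (two-sample pooled-variance t-test, left-tailed).
s_p² = [(16−1)·1060² + (10−1)·1300²]/(16+10−2) = 1336000
t = (6160 − 7540)/√[1336000·(1/16 + 1/10)] = -2.962
df = n₁ + n₂ − 2 = 24
p-value = P(T ≤ -2.962) ≈ 0.003
Since p ≈ 0.003 < α = 0.02, reject H0; the data support H1.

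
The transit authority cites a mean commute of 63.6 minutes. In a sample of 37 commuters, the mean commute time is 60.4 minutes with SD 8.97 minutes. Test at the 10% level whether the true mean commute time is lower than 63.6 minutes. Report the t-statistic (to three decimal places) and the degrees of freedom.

H0: μ = 63.6; H1: μ < 63.6 (one-sample t-test, left-tailed).
t = (x̄ − μ₀)/(s/√n) = (60.4 − 63.6)/(8.97/√37) = -2.170
df = n − 1 = 36
p-value = P(T ≤ -2.170) ≈ 0.0183
Since p ≈ 0.0183 < α = 0.1, reject H0; the evidence is statistically significant.

t = -2.170, df = 36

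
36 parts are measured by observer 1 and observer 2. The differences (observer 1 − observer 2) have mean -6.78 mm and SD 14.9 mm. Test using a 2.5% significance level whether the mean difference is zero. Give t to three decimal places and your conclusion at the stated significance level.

t = -2.730; reject H0

H0: μ_d = 0; H1: μ_d ≠ 0 (paired t-test on the differences, two-sided).
t = d̄/(s_d/√n) = -6.78/(14.9/√36) = -2.730
df = n − 1 = 35
Two-sided p-value ≈ 0.0098
Since p ≈ 0.0098 < α = 0.025, reject H0; the data support H1.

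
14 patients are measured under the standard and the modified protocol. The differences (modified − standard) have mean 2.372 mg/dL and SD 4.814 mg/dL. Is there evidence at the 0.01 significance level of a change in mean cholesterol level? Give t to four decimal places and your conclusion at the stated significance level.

H0: μ_d = 0; H1: μ_d ≠ 0 (paired t-test on the differences, two-sided).
t = d̄/(s_d/√n) = 2.372/(4.814/√14) = 1.8436
df = n − 1 = 13
Two-sided p-value ≈ 0.088
Since p ≈ 0.088 > α = 0.01, fail to reject H0; the evidence is not statistically significant.

t = 1.8436; fail to reject H0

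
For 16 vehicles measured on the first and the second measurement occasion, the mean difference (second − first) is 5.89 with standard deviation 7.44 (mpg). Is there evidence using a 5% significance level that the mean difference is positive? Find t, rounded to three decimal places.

H0: μ_d = 0; H1: μ_d > 0 (paired t-test on the differences, right-tailed).
t = d̄/(s_d/√n) = 5.89/(7.44/√16) = 3.167
df = n − 1 = 15
p-value = P(T ≥ 3.167) ≈ 0.003
Since p ≈ 0.003 < α = 0.05, reject H0; the data support H1.

3.167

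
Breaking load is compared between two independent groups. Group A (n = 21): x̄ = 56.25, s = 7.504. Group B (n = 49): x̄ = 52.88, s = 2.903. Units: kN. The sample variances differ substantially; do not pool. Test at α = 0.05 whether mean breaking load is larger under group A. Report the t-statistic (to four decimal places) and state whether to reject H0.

t = 1.9950; reject H0

Let group 1 = group A, group 2 = group B. H0: μ_1 = μ_2; H1: μ_1 > μ_2 (Welch's two-sample t-test, right-tailed).
t = (x̄_1 − x̄_2)/√(s_1²/n_1 + s_2²/n_2) = (56.25 − 52.88)/√(7.504²/21 + 2.903²/49) = 1.9950
Welch–Satterthwaite df ≈ 22.61
p-value = P(T ≥ 1.9950) ≈ 0.029
Since p ≈ 0.029 < α = 0.05, reject H0; the data support H1.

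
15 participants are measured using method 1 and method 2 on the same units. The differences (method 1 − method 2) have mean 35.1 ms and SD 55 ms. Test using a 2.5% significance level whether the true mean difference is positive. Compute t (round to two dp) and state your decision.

H0: μ_d = 0; H1: μ_d > 0 (paired t-test on the differences, right-tailed).
t = d̄/(s_d/√n) = 35.1/(55/√15) = 2.47
df = n − 1 = 14
p-value = P(T ≥ 2.47) ≈ 0.0134
Since p ≈ 0.0134 < α = 0.025, reject H0; the evidence is statistically significant.

t = 2.47; reject H0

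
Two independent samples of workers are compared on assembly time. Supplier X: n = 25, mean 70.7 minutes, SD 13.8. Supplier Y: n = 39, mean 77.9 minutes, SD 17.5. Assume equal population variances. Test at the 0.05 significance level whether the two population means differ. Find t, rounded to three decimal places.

Let group 1 = supplier X, group 2 = supplier Y. H0: μ_1 = μ_2; H1: μ_1 ≠ μ_2 (two-sample pooled-variance t-test, two-sided).
s_p² = [(25−1)·13.8² + (39−1)·17.5²]/(25+39−2) = 261.42
t = (70.7 − 77.9)/√[261.42·(1/25 + 1/39)] = -1.738
df = n₁ + n₂ − 2 = 62
Two-sided p-value ≈ 0.087
Since p ≈ 0.087 > α = 0.05, fail to reject H0; the data do not provide sufficient evidence against H0.

-1.738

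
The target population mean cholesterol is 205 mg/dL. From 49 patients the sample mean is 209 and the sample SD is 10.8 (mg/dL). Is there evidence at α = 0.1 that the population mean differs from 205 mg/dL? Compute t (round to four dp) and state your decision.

H0: μ = 205; H1: μ ≠ 205 (one-sample t-test, two-sided).
t = (x̄ − μ₀)/(s/√n) = (209 − 205)/(10.8/√49) = 2.5926
df = n − 1 = 48
Two-sided p-value ≈ 0.013
Since p ≈ 0.013 < α = 0.1, reject H0; the evidence is statistically significant.

t = 2.5926; reject H0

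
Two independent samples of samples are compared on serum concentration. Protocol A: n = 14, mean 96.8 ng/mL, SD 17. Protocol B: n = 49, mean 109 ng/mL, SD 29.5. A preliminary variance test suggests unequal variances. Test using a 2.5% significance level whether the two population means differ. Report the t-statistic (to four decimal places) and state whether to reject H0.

Let group 1 = protocol A, group 2 = protocol B. H0: μ_1 = μ_2; H1: μ_1 ≠ μ_2 (Welch's two-sample t-test, two-sided).
t = (x̄_1 − x̄_2)/√(s_1²/n_1 + s_2²/n_2) = (96.8 − 109)/√(17²/14 + 29.5²/49) = -1.9687
Welch–Satterthwaite df ≈ 37.48
Two-sided p-value ≈ 0.0564
Since p ≈ 0.0564 > α = 0.025, fail to reject H0; the data do not provide sufficient evidence against H0.

t = -1.9687; fail to reject H0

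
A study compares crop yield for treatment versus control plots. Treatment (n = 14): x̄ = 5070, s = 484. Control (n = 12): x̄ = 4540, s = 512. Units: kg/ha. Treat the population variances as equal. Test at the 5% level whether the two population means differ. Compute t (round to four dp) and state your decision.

t = 2.7106; reject H0

Let group 1 = treatment, group 2 = control. H0: μ_1 = μ_2; H1: μ_1 ≠ μ_2 (two-sample pooled-variance t-test, two-sided).
s_p² = [(14−1)·484² + (12−1)·512²]/(14+12−2) = 247038
t = (5070 − 4540)/√[247038·(1/14 + 1/12)] = 2.7106
df = n₁ + n₂ − 2 = 24
Two-sided p-value ≈ 0.0122
Since p ≈ 0.0122 < α = 0.05, reject H0; the evidence is statistically significant.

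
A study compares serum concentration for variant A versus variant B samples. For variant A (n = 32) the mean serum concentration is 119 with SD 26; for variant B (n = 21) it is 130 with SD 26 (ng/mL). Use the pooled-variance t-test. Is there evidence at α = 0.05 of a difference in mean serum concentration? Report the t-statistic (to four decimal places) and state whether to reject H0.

Let group 1 = variant A, group 2 = variant B. H0: μ_1 = μ_2; H1: μ_1 ≠ μ_2 (two-sample pooled-variance t-test, two-sided).
s_p² = [(32−1)·26² + (21−1)·26²]/(32+21−2) = 676
t = (119 − 130)/√[676·(1/32 + 1/21)] = -1.5065
df = n₁ + n₂ − 2 = 51
Two-sided p-value ≈ 0.1381
Since p ≈ 0.1381 > α = 0.05, fail to reject H0; the data do not provide sufficient evidence against H0.

t = -1.5065; fail to reject H0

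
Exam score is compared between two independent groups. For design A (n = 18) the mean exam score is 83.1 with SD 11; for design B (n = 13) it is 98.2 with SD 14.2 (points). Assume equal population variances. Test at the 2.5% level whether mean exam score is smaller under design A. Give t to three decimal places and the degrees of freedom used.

t = -3.339, df = 29

Let group 1 = design A, group 2 = design B. H0: μ_1 = μ_2; H1: μ_1 < μ_2 (two-sample pooled-variance t-test, left-tailed).
s_p² = [(18−1)·11² + (13−1)·14.2²]/(18+13−2) = 154.368
t = (83.1 − 98.2)/√[154.368·(1/18 + 1/13)] = -3.339
df = n₁ + n₂ − 2 = 29
p-value = P(T ≤ -3.339) ≈ 0.001
Since p ≈ 0.001 < α = 0.025, reject H0; the data support H1.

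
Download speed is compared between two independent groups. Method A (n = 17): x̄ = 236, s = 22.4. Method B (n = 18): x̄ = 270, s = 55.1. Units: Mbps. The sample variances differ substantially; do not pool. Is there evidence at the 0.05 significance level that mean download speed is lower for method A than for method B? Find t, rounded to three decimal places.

-2.415

Let group 1 = method A, group 2 = method B. H0: μ_1 = μ_2; H1: μ_1 < μ_2 (Welch's two-sample t-test, left-tailed).
t = (x̄_1 − x̄_2)/√(s_1²/n_1 + s_2²/n_2) = (236 − 270)/√(22.4²/17 + 55.1²/18) = -2.415
Welch–Satterthwaite df ≈ 22.73
p-value = P(T ≤ -2.415) ≈ 0.012
Since p ≈ 0.012 < α = 0.05, reject H0; the evidence is statistically significant.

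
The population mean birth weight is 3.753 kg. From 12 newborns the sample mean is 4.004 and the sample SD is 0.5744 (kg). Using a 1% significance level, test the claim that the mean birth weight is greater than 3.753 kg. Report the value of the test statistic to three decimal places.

1.514

H0: μ = 3.753; H1: μ > 3.753 (one-sample t-test, right-tailed).
t = (x̄ − μ₀)/(s/√n) = (4.004 − 3.753)/(0.5744/√12) = 1.514
df = n − 1 = 11
p-value = P(T ≥ 1.514) ≈ 0.0791
Since p ≈ 0.0791 > α = 0.01, fail to reject H0; the evidence is not statistically significant.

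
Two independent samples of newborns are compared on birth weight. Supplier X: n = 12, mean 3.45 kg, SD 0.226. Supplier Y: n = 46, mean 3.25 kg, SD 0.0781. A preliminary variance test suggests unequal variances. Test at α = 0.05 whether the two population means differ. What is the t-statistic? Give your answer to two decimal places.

3.02

Let group 1 = supplier X, group 2 = supplier Y. H0: μ_1 = μ_2; H1: μ_1 ≠ μ_2 (Welch's two-sample t-test, two-sided).
t = (x̄_1 − x̄_2)/√(s_1²/n_1 + s_2²/n_2) = (3.45 − 3.25)/√(0.226²/12 + 0.0781²/46) = 3.02
Welch–Satterthwaite df ≈ 11.69
Two-sided p-value ≈ 0.0110
Since p ≈ 0.0110 < α = 0.05, reject H0; the data support H1.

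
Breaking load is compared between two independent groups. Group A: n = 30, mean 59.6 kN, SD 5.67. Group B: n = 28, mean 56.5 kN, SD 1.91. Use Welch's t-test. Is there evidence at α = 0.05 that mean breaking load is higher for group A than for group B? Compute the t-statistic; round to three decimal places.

2.828

Let group 1 = group A, group 2 = group B. H0: μ_1 = μ_2; H1: μ_1 > μ_2 (Welch's two-sample t-test, right-tailed).
t = (x̄_1 − x̄_2)/√(s_1²/n_1 + s_2²/n_2) = (59.6 − 56.5)/√(5.67²/30 + 1.91²/28) = 2.828
Welch–Satterthwaite df ≈ 35.91
p-value = P(T ≥ 2.828) ≈ 0.0038
Since p ≈ 0.0038 < α = 0.05, reject H0; the data support H1.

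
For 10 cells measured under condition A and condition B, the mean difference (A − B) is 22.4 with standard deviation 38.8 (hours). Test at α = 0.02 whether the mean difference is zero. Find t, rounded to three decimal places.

1.826

H0: μ_d = 0; H1: μ_d ≠ 0 (paired t-test on the differences, two-sided).
t = d̄/(s_d/√n) = 22.4/(38.8/√10) = 1.826
df = n − 1 = 9
Two-sided p-value ≈ 0.101
Since p ≈ 0.101 > α = 0.02, fail to reject H0; the data do not provide sufficient evidence against H0.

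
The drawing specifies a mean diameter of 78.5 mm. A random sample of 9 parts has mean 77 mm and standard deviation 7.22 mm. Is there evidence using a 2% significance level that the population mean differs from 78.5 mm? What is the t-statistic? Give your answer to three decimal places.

H0: μ = 78.5; H1: μ ≠ 78.5 (one-sample t-test, two-sided).
t = (x̄ − μ₀)/(s/√n) = (77 − 78.5)/(7.22/√9) = -0.623
df = n − 1 = 8
Two-sided p-value ≈ 0.550
Since p ≈ 0.550 > α = 0.02, fail to reject H0; the evidence is not statistically significant.

-0.623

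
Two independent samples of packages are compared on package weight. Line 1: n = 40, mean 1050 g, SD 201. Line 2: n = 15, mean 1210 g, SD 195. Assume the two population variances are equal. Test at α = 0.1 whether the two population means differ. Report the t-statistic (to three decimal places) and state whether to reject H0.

t = -2.650; reject H0

Let group 1 = line 1, group 2 = line 2. H0: μ_1 = μ_2; H1: μ_1 ≠ μ_2 (two-sample pooled-variance t-test, two-sided).
s_p² = [(40−1)·201² + (15−1)·195²]/(40+15−2) = 39773.4
t = (1050 − 1210)/√[39773.4·(1/40 + 1/15)] = -2.650
df = n₁ + n₂ − 2 = 53
Two-sided p-value ≈ 0.0106
Since p ≈ 0.0106 < α = 0.1, reject H0; the evidence is statistically significant.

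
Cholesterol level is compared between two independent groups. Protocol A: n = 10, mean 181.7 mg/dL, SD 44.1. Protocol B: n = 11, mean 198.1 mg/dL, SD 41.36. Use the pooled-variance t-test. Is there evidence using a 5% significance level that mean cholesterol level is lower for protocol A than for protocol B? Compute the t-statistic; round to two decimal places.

Let group 1 = protocol A, group 2 = protocol B. H0: μ_1 = μ_2; H1: μ_1 < μ_2 (two-sample pooled-variance t-test, left-tailed).
s_p² = [(10−1)·44.1² + (11−1)·41.36²]/(10+11−2) = 1821.57
t = (181.7 − 198.1)/√[1821.57·(1/10 + 1/11)] = -0.88
df = n₁ + n₂ − 2 = 19
p-value = P(T ≤ -0.88) ≈ 0.1951
Since p ≈ 0.1951 > α = 0.05, fail to reject H0; the evidence is not statistically significant.

-0.88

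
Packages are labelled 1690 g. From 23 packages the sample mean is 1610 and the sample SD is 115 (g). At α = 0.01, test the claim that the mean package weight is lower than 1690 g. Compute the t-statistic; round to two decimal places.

-3.34

H0: μ = 1690; H1: μ < 1690 (one-sample t-test, left-tailed).
t = (x̄ − μ₀)/(s/√n) = (1610 − 1690)/(115/√23) = -3.34
df = n − 1 = 22
p-value = P(T ≤ -3.34) ≈ 0.001
Since p ≈ 0.001 < α = 0.01, reject H0; the evidence is statistically significant.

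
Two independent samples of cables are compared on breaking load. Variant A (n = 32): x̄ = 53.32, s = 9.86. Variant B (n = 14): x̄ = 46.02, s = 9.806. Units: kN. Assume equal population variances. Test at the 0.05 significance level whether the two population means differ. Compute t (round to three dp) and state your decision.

Let group 1 = variant A, group 2 = variant B. H0: μ_1 = μ_2; H1: μ_1 ≠ μ_2 (two-sample pooled-variance t-test, two-sided).
s_p² = [(32−1)·9.86² + (14−1)·9.806²]/(32+14−2) = 96.9058
t = (53.32 − 46.02)/√[96.9058·(1/32 + 1/14)] = 2.314
df = n₁ + n₂ − 2 = 44
Two-sided p-value ≈ 0.0254
Since p ≈ 0.0254 < α = 0.05, reject H0; the evidence is statistically significant.

t = 2.314; reject H0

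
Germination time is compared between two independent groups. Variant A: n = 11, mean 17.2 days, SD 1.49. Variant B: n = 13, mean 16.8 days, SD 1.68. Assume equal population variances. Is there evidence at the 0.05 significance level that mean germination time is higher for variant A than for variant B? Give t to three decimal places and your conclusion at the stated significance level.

t = 0.612; fail to reject H0

Let group 1 = variant A, group 2 = variant B. H0: μ_1 = μ_2; H1: μ_1 > μ_2 (two-sample pooled-variance t-test, right-tailed).
s_p² = [(11−1)·1.49² + (13−1)·1.68²]/(11+13−2) = 2.54863
t = (17.2 − 16.8)/√[2.54863·(1/11 + 1/13)] = 0.612
df = n₁ + n₂ − 2 = 22
p-value = P(T ≥ 0.612) ≈ 0.2735
Since p ≈ 0.2735 > α = 0.05, fail to reject H0; the data do not provide sufficient evidence against H0.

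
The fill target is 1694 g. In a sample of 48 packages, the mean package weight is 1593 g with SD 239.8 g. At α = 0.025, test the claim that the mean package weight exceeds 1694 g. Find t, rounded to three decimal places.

H0: μ = 1694; H1: μ > 1694 (one-sample t-test, right-tailed).
t = (x̄ − μ₀)/(s/√n) = (1593 − 1694)/(239.8/√48) = -2.918
df = n − 1 = 47
p-value = P(T ≥ -2.918) ≈ 0.9973
Since p ≈ 0.9973 > α = 0.025, fail to reject H0; the evidence is not statistically significant.

-2.918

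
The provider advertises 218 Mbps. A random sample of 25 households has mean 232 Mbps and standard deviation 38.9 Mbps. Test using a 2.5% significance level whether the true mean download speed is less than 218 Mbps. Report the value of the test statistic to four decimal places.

1.7995

H0: μ = 218; H1: μ < 218 (one-sample t-test, left-tailed).
t = (x̄ − μ₀)/(s/√n) = (232 − 218)/(38.9/√25) = 1.7995
df = n − 1 = 24
p-value = P(T ≤ 1.7995) ≈ 0.958
Since p ≈ 0.958 > α = 0.025, fail to reject H0; the evidence is not statistically significant.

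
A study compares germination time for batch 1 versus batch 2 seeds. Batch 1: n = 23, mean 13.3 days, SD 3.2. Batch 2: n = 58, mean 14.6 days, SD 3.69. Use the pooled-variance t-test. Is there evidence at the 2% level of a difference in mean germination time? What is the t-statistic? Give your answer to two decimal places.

-1.48

Let group 1 = batch 1, group 2 = batch 2. H0: μ_1 = μ_2; H1: μ_1 ≠ μ_2 (two-sample pooled-variance t-test, two-sided).
s_p² = [(23−1)·3.2² + (58−1)·3.69²]/(23+58−2) = 12.6759
t = (13.3 − 14.6)/√[12.6759·(1/23 + 1/58)] = -1.48
df = n₁ + n₂ − 2 = 79
Two-sided p-value ≈ 0.142
Since p ≈ 0.142 > α = 0.02, fail to reject H0; the data do not provide sufficient evidence against H0.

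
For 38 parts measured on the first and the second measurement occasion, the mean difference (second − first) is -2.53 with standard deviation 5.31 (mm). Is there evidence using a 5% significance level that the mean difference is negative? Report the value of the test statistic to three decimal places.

-2.937

H0: μ_d = 0; H1: μ_d < 0 (paired t-test on the differences, left-tailed).
t = d̄/(s_d/√n) = -2.53/(5.31/√38) = -2.937
df = n − 1 = 37
p-value = P(T ≤ -2.937) ≈ 0.003
Since p ≈ 0.003 < α = 0.05, reject H0; the data support H1.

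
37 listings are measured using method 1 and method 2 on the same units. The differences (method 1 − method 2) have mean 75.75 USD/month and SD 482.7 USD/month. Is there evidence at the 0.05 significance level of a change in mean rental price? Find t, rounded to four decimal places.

H0: μ_d = 0; H1: μ_d ≠ 0 (paired t-test on the differences, two-sided).
t = d̄/(s_d/√n) = 75.75/(482.7/√37) = 0.9546
df = n − 1 = 36
Two-sided p-value ≈ 0.3462
Since p ≈ 0.3462 > α = 0.05, fail to reject H0; the data do not provide sufficient evidence against H0.

0.9546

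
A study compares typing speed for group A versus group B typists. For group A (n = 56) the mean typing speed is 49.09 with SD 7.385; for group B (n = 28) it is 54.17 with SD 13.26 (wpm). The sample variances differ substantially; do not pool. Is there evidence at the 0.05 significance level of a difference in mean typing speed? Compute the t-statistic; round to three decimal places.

-1.886

Let group 1 = group A, group 2 = group B. H0: μ_1 = μ_2; H1: μ_1 ≠ μ_2 (Welch's two-sample t-test, two-sided).
t = (x̄_1 − x̄_2)/√(s_1²/n_1 + s_2²/n_2) = (49.09 − 54.17)/√(7.385²/56 + 13.26²/28) = -1.886
Welch–Satterthwaite df ≈ 35.60
Two-sided p-value ≈ 0.0674
Since p ≈ 0.0674 > α = 0.05, fail to reject H0; the evidence is not statistically significant.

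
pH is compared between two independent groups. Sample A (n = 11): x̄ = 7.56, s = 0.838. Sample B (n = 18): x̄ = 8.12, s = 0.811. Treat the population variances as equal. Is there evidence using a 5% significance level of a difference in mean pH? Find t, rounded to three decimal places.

-1.782

Let group 1 = sample A, group 2 = sample B. H0: μ_1 = μ_2; H1: μ_1 ≠ μ_2 (two-sample pooled-variance t-test, two-sided).
s_p² = [(11−1)·0.838² + (18−1)·0.811²]/(11+18−2) = 0.674211
t = (7.56 − 8.12)/√[0.674211·(1/11 + 1/18)] = -1.782
df = n₁ + n₂ − 2 = 27
Two-sided p-value ≈ 0.086
Since p ≈ 0.086 > α = 0.05, fail to reject H0; the evidence is not statistically significant.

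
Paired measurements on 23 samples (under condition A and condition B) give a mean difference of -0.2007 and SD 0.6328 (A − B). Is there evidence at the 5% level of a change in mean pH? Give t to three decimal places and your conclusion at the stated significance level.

H0: μ_d = 0; H1: μ_d ≠ 0 (paired t-test on the differences, two-sided).
t = d̄/(s_d/√n) = -0.2007/(0.6328/√23) = -1.521
df = n − 1 = 22
Two-sided p-value ≈ 0.1425
Since p ≈ 0.1425 > α = 0.05, fail to reject H0; the data do not provide sufficient evidence against H0.

t = -1.521; fail to reject H0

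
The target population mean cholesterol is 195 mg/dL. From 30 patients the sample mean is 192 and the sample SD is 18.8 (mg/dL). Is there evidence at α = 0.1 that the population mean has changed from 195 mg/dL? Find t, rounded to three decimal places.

-0.874

H0: μ = 195; H1: μ ≠ 195 (one-sample t-test, two-sided).
t = (x̄ − μ₀)/(s/√n) = (192 − 195)/(18.8/√30) = -0.874
df = n − 1 = 29
Two-sided p-value ≈ 0.3893
Since p ≈ 0.3893 > α = 0.1, fail to reject H0; the data do not provide sufficient evidence against H0.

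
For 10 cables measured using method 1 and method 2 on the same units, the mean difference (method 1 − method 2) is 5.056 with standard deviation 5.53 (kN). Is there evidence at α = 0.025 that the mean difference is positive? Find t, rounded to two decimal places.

H0: μ_d = 0; H1: μ_d > 0 (paired t-test on the differences, right-tailed).
t = d̄/(s_d/√n) = 5.056/(5.53/√10) = 2.89
df = n − 1 = 9
p-value = P(T ≥ 2.89) ≈ 0.009
Since p ≈ 0.009 < α = 0.025, reject H0; the evidence is statistically significant.

2.89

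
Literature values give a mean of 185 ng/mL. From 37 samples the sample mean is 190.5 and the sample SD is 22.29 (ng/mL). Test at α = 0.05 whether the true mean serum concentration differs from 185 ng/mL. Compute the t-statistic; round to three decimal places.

H0: μ = 185; H1: μ ≠ 185 (one-sample t-test, two-sided).
t = (x̄ − μ₀)/(s/√n) = (190.5 − 185)/(22.29/√37) = 1.501
df = n − 1 = 36
Two-sided p-value ≈ 0.142
Since p ≈ 0.142 > α = 0.05, fail to reject H0; the evidence is not statistically significant.

1.501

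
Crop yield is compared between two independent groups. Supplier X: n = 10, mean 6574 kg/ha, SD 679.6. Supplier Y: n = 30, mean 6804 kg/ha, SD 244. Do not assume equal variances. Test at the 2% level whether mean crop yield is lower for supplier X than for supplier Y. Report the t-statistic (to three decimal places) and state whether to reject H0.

Let group 1 = supplier X, group 2 = supplier Y. H0: μ_1 = μ_2; H1: μ_1 < μ_2 (Welch's two-sample t-test, left-tailed).
t = (x̄_1 − x̄_2)/√(s_1²/n_1 + s_2²/n_2) = (6574 − 6804)/√(679.6²/10 + 244²/30) = -1.048
Welch–Satterthwaite df ≈ 9.78
p-value = P(T ≤ -1.048) ≈ 0.1599
Since p ≈ 0.1599 > α = 0.02, fail to reject H0; the evidence is not statistically significant.

t = -1.048; fail to reject H0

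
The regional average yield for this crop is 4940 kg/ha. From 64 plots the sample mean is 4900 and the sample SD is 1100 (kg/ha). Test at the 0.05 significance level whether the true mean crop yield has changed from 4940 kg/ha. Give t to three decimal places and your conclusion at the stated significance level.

t = -0.291; fail to reject H0

H0: μ = 4940; H1: μ ≠ 4940 (one-sample t-test, two-sided).
t = (x̄ − μ₀)/(s/√n) = (4900 − 4940)/(1100/√64) = -0.291
df = n − 1 = 63
Two-sided p-value ≈ 0.7721
Since p ≈ 0.7721 > α = 0.05, fail to reject H0; the data do not provide sufficient evidence against H0.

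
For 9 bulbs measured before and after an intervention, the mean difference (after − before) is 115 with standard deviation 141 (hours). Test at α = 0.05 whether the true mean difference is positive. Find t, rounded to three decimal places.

H0: μ_d = 0; H1: μ_d > 0 (paired t-test on the differences, right-tailed).
t = d̄/(s_d/√n) = 115/(141/√9) = 2.447
df = n − 1 = 8
p-value = P(T ≥ 2.447) ≈ 0.0201
Since p ≈ 0.0201 < α = 0.05, reject H0; the data support H1.

2.447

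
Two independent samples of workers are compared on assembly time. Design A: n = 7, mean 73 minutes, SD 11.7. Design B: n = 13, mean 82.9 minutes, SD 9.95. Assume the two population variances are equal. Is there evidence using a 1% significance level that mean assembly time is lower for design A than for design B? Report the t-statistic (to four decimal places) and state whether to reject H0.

t = -1.9987; fail to reject H0

Let group 1 = design A, group 2 = design B. H0: μ_1 = μ_2; H1: μ_1 < μ_2 (two-sample pooled-variance t-test, left-tailed).
s_p² = [(7−1)·11.7² + (13−1)·9.95²]/(7+13−2) = 111.632
t = (73 − 82.9)/√[111.632·(1/7 + 1/13)] = -1.9987
df = n₁ + n₂ − 2 = 18
p-value = P(T ≤ -1.9987) ≈ 0.030
Since p ≈ 0.030 > α = 0.01, fail to reject H0; the data do not provide sufficient evidence against H0.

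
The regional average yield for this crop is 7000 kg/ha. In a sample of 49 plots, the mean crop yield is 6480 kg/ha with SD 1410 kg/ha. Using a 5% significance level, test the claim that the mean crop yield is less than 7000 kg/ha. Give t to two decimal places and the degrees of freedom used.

H0: μ = 7000; H1: μ < 7000 (one-sample t-test, left-tailed).
t = (x̄ − μ₀)/(s/√n) = (6480 − 7000)/(1410/√49) = -2.58
df = n − 1 = 48
p-value = P(T ≤ -2.58) ≈ 0.006
Since p ≈ 0.006 < α = 0.05, reject H0; the data support H1.

t = -2.58, df = 48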